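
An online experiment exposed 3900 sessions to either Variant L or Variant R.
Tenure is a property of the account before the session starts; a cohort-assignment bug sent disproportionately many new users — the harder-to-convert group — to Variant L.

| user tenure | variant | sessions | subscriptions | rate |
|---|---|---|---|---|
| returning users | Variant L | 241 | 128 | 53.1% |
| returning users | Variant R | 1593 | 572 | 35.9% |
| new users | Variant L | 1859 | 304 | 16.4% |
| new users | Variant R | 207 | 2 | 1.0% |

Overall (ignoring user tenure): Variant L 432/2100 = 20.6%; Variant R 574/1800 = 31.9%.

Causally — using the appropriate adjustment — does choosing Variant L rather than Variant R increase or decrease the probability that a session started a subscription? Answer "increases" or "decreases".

Here user tenure is a common cause — it drives both which variant a case falls under and the outcome. The crude comparison mixes populations; the stratum-specific rates are the causally relevant ones.
Within each level — returning users: 53.1% vs 35.9%; new users: 16.4% vs 1.0% — Variant L is higher every time.

increases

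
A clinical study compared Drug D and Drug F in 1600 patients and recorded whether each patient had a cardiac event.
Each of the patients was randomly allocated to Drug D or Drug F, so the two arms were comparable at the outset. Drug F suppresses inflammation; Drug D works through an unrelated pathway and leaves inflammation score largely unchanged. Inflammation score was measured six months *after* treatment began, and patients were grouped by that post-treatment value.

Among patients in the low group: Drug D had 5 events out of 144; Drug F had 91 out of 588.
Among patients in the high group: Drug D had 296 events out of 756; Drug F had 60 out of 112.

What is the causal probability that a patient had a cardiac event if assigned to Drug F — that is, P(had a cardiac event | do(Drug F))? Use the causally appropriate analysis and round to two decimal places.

Inflammation score is downstream of the drug. One should not condition on a consequence of treatment, so the overall rates are the right comparison.
So P(outcome | do(Drug F)) is just the pooled rate for Drug F: 151/700 = 0.216.

0.22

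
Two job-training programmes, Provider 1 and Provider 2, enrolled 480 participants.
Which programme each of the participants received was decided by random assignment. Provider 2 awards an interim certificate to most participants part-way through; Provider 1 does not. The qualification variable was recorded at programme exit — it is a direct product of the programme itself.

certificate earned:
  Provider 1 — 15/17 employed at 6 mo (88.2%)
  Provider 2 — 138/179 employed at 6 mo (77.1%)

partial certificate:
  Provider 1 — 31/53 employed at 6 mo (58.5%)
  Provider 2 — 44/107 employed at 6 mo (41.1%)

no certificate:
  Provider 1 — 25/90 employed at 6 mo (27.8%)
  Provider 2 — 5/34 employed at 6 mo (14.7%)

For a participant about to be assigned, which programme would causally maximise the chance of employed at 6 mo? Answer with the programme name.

Provider 2

Within every qualification attained during the programme level Provider 1 has the higher rate, yet pooled Provider 2 does — Simpson's reversal.
Qualification attained during the programme here is a post-treatment variable shaped by the programme; conditioning on it would introduce bias rather than remove it. The overall comparison is the causal one.
Pooled: Provider 1 44.4% vs Provider 2 58.4%; Provider 2 is higher overall.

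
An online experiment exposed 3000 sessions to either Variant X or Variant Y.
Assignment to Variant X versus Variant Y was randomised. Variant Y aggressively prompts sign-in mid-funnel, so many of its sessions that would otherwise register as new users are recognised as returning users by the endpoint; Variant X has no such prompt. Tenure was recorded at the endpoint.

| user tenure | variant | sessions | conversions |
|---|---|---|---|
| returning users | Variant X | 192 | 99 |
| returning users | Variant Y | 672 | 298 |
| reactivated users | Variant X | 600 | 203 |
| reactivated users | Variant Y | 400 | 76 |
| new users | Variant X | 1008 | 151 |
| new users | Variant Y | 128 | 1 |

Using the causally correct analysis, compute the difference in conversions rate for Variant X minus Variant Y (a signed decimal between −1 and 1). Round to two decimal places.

-0.06

The user tenure-specific comparison favours Variant X throughout, but the pooled figures favour Variant Y. The question is whether to condition on user tenure.
Stratifying would compare variants among sessions the variants themselves sorted into user tenure groups — a form of selection on an intermediate. The unconditioned pooled rates give the total causal effect.
The causal difference is the pooled difference: 0.252 − 0.312 = -0.061.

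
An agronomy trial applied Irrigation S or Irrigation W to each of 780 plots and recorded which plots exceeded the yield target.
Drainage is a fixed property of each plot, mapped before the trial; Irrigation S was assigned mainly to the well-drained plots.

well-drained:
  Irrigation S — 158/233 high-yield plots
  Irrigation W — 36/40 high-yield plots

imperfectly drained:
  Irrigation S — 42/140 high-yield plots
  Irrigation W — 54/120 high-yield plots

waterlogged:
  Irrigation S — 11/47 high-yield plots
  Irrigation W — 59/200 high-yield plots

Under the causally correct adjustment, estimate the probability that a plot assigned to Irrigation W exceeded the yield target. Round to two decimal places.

0.56

Here field drainage is a common cause — it drives both which irrigation a case falls under and the outcome. The crude comparison mixes populations; the stratum-specific rates are the causally relevant ones.
Standardising Irrigation W to the population field drainage mix: 0.350·36/40 + 0.333·54/120 + 0.317·59/200 = 0.558.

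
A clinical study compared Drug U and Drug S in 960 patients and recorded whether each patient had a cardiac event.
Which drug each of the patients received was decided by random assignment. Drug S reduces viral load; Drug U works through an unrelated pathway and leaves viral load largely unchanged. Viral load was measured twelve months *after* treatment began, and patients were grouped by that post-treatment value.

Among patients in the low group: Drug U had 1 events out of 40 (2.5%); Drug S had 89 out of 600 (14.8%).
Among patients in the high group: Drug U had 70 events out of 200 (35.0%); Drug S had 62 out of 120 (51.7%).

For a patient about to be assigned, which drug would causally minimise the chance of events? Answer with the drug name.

Viral load is recorded after the drug and is itself shifted by it — it sits on the causal path from drug to outcome. Conditioning on a mediator would strip out part of the effect we want; the pooled comparison gives the total causal effect.
Pooled: Drug U 29.6% vs Drug S 21.0%; Drug S is lower overall.

Drug S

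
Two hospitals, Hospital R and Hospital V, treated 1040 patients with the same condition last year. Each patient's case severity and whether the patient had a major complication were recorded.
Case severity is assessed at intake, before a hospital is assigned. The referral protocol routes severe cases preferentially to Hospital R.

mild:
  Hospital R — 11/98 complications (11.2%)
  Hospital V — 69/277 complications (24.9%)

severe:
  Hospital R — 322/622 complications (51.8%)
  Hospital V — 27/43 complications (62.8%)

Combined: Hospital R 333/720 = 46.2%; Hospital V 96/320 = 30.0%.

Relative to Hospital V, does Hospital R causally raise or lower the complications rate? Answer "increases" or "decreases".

decreases

Hospital R is lower inside every case severity stratum but Hospital V is lower in aggregate. Whether to stratify depends on how case severity relates to the hospital.
Case severity satisfies the back-door criterion: it is not a descendant of the hospital, and it blocks the spurious path from hospital to outcome. Adjusting for it (i.e., using the within-case severity rates) gives the causal effect.
Within each level — mild: 11.2% vs 24.9%; severe: 51.8% vs 62.8% — Hospital R is lower every time.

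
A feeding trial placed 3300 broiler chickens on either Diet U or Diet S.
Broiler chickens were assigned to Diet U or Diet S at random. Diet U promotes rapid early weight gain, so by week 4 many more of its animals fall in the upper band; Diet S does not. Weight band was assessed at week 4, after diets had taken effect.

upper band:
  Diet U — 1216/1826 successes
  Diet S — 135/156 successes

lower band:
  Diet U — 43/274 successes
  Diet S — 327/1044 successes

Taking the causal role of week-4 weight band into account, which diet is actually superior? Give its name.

Diet S is higher inside every week-4 weight band stratum but Diet U is higher in aggregate. Whether to stratify depends on how week-4 weight band relates to the diet.
Because the diet influences week-4 weight band, week-4 weight band is a post-treatment mediator, not a confounder. Stratifying on it would bias the estimate; the causal effect is the crude pooled difference.
Pooled: Diet U 60.0% vs Diet S 38.5%; Diet U is higher overall.

Diet U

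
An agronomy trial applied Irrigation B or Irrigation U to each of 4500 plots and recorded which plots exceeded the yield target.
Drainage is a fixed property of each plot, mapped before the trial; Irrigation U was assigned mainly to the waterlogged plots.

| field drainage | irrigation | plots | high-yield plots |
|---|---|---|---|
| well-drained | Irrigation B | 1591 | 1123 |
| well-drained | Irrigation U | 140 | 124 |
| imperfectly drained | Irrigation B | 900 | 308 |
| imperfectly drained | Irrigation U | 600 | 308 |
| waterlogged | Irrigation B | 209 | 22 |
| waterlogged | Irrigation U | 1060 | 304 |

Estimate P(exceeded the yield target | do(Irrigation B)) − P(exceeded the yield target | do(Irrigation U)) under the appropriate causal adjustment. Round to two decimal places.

Within every field drainage level Irrigation U has the higher rate, yet pooled Irrigation B does — Simpson's reversal.
Field drainage differs across irrigations for reasons unrelated to any effect of the irrigation itself, and it separately predicts the outcome — a classic confounder. We must compare within field drainage levels.
Adjusting over the population distribution of field drainage: 0.385·(0.706−0.886) + 0.333·(0.342−0.513) + 0.282·(0.105−0.287) = -0.177.

-0.18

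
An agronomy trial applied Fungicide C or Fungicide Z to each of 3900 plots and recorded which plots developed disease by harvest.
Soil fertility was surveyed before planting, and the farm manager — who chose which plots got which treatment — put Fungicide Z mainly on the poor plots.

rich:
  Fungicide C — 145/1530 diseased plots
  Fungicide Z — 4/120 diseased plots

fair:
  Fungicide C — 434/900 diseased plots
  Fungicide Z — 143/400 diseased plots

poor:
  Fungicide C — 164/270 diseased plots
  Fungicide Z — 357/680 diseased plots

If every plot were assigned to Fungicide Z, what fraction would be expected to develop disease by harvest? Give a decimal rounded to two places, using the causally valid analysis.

Fungicide Z is lower inside every soil fertility stratum but Fungicide C is lower in aggregate. Whether to stratify depends on how soil fertility relates to the fungicide.
Soil fertility differs across fungicides for reasons unrelated to any effect of the fungicide itself, and it separately predicts the outcome — a classic confounder. We must compare within soil fertility levels.
Standardising Fungicide Z to the population soil fertility mix: 0.423·4/120 + 0.333·143/400 + 0.244·357/680 = 0.261.

0.26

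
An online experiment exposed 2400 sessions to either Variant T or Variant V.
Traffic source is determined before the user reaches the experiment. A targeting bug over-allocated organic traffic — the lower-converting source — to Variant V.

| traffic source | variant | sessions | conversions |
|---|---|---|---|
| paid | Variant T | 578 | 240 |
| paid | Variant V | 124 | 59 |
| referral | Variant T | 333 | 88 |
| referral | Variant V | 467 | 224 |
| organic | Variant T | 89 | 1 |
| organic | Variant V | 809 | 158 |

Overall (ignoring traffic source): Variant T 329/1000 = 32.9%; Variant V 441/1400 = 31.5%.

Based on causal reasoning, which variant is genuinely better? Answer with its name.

Here traffic source is a common cause — it drives both which variant a case falls under and the outcome. The crude comparison mixes populations; the stratum-specific rates are the causally relevant ones.
Within each level — paid: 41.5% vs 47.6%; referral: 26.4% vs 48.0%; organic: 1.1% vs 19.5% — Variant V is higher every time.

Variant V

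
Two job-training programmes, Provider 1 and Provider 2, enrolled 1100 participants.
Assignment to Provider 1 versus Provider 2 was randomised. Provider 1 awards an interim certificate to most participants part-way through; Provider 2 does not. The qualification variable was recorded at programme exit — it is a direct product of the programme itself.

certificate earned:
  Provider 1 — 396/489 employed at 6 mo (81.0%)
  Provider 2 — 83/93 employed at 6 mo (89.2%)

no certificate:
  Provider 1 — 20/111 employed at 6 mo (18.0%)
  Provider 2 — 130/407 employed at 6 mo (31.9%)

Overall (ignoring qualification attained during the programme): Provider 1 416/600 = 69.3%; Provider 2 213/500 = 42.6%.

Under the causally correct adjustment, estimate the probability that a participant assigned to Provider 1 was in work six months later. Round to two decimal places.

0.69

Qualification attained during the programme is recorded after the programme and is itself shifted by it — it sits on the causal path from programme to outcome. Conditioning on a mediator would strip out part of the effect we want; the pooled comparison gives the total causal effect.
So P(outcome | do(Provider 1)) is just the pooled rate for Provider 1: 416/600 = 0.693.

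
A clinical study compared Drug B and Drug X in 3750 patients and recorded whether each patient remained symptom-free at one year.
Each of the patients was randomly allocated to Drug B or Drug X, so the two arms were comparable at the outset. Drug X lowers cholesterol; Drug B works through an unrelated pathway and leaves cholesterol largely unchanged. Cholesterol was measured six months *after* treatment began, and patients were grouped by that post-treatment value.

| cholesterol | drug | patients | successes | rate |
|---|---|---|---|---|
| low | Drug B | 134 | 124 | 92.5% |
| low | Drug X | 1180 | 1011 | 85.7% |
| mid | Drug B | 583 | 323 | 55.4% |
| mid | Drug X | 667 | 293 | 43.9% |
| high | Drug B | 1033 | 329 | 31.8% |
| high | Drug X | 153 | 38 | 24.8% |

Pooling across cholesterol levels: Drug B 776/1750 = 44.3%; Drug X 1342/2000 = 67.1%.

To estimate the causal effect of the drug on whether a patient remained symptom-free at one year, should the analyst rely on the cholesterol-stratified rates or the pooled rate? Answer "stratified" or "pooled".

pooled

The cholesterol-specific comparison favours Drug B throughout, but the pooled figures favour Drug X. The question is whether to condition on cholesterol.
Stratifying would compare drugs among patients the drugs themselves sorted into cholesterol groups — a form of selection on an intermediate. The unconditioned pooled rates give the total causal effect.
Pooled: Drug B 44.3% vs Drug X 67.1%; Drug X is higher overall.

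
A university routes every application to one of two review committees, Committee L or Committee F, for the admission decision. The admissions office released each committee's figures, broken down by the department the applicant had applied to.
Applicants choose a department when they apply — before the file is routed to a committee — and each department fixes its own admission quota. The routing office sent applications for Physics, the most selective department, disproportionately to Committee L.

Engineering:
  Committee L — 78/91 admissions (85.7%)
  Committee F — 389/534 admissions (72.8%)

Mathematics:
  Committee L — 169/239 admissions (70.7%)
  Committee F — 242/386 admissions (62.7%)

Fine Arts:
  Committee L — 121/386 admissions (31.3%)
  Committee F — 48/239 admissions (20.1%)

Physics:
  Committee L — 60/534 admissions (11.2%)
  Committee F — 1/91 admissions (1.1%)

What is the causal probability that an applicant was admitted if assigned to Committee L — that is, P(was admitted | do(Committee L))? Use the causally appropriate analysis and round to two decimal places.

0.50

The imbalance in department arose from how applicants were allocated, not from anything the review committee did; and department independently affects the outcome. The pooled gap is confounded — condition on department.
Standardising Committee L to the population department mix: 0.250·78/91 + 0.250·169/239 + 0.250·121/386 + 0.250·60/534 = 0.498.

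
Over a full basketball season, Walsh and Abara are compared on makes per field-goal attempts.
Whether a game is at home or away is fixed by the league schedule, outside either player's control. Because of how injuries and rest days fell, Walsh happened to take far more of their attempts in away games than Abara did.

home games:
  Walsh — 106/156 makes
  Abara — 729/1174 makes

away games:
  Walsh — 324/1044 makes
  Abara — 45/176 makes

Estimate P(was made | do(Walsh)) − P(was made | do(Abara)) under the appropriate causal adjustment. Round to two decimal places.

The game venue-specific comparison favours Walsh throughout, but the pooled figures favour Abara. The question is whether to condition on game venue.
Game venue satisfies the back-door criterion: it is not a descendant of the player, and it blocks the spurious path from player to outcome. Adjusting for it (i.e., using the within-game venue rates) gives the causal effect.
Adjusting over the population distribution of game venue: 0.522·(0.679−0.621) + 0.478·(0.310−0.256) = +0.057.

+0.06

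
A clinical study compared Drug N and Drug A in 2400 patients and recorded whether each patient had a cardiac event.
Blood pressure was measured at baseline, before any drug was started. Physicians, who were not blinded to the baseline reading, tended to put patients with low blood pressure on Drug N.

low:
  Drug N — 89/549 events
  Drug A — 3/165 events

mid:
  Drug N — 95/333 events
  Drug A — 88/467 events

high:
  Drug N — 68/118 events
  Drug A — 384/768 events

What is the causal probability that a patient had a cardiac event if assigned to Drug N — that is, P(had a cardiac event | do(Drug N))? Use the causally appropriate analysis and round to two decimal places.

0.36

The stratified and pooled comparisons disagree (Drug A wins within each blood pressure; Drug N wins overall), so the answer turns on the causal role of blood pressure.
Blood pressure differs across drugs for reasons unrelated to any effect of the drug itself, and it separately predicts the outcome — a classic confounder. We must compare within blood pressure levels.
Standardising Drug N to the population blood pressure mix: 0.297·89/549 + 0.333·95/333 + 0.369·68/118 = 0.356.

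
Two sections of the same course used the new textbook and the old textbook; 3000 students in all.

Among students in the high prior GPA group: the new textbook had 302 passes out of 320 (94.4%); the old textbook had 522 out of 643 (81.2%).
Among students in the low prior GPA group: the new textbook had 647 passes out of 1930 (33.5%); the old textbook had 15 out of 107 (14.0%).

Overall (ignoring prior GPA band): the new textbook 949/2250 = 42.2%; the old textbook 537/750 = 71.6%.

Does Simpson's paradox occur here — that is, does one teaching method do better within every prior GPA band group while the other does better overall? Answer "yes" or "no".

Within each prior GPA band level (high prior GPA 94.4% vs 81.2%; low prior GPA 33.5% vs 14.0%), the new textbook has the higher rate every time. Pooled: 42.2% vs 71.6% — the old textbook has the higher rate overall. The two comparisons disagree.

yes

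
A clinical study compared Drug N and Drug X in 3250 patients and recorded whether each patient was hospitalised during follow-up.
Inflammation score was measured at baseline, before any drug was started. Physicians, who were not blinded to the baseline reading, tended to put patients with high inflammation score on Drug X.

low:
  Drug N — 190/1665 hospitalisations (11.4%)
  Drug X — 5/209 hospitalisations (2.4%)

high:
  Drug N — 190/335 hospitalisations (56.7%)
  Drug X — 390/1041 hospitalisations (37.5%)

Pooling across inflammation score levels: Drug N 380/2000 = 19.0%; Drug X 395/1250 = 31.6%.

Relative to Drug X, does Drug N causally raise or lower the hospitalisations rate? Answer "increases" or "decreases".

increases

Inflammation score differs across drugs for reasons unrelated to any effect of the drug itself, and it separately predicts the outcome — a classic confounder. We must compare within inflammation score levels.
Within each level — low: 11.4% vs 2.4%; high: 56.7% vs 37.5% — Drug X is lower every time.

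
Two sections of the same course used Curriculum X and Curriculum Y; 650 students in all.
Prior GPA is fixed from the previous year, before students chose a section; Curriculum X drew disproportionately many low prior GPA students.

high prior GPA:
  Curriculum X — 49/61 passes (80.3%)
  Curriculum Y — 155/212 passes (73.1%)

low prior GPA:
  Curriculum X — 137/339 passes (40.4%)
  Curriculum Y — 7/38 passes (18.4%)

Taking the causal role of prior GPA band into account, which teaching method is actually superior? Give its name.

Curriculum X

Prior GPA band is set before the teaching method has any effect — it is not caused by the teaching method — and it independently drives the outcome. That makes it a confounder, so the causal comparison is within prior GPA band levels.
Within each level — high prior GPA: 80.3% vs 73.1%; low prior GPA: 40.4% vs 18.4% — Curriculum X is higher every time.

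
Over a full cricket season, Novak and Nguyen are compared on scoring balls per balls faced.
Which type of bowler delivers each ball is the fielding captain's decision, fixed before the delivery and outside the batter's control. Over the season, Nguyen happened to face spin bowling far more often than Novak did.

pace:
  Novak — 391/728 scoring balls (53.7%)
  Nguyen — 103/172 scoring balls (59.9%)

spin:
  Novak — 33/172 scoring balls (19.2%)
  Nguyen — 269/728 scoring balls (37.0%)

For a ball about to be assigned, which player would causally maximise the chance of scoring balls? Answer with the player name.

Bowling type differs across players for reasons unrelated to any effect of the player itself, and it separately predicts the outcome — a classic confounder. We must compare within bowling type levels.
Within each level — pace: 53.7% vs 59.9%; spin: 19.2% vs 37.0% — Nguyen is higher every time.

Nguyen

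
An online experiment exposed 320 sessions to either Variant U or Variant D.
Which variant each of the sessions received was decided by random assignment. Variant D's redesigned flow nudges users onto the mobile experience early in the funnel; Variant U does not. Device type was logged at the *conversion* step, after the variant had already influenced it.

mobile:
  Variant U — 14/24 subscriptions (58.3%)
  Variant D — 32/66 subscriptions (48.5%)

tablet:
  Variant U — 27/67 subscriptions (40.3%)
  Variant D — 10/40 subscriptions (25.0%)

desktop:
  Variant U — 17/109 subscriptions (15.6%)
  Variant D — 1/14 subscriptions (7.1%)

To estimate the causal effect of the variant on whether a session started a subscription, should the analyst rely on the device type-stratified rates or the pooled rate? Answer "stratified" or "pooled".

pooled

The device type-specific comparison favours Variant U throughout, but the pooled figures favour Variant D. The question is whether to condition on device type.
The distribution of device type is itself part of what the variant does — it is an intermediate outcome. Holding it fixed would remove that part of the effect; the total effect is the pooled difference.
Pooled: Variant U 29.0% vs Variant D 35.8%; Variant D is higher overall.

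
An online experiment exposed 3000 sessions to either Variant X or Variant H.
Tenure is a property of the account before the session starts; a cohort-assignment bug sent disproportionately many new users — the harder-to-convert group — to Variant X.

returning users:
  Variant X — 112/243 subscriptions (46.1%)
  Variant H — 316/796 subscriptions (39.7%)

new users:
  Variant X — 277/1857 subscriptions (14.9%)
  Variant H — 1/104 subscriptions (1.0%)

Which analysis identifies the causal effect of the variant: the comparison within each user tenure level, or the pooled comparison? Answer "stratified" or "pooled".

Variant X is higher inside every user tenure stratum but Variant H is higher in aggregate. Whether to stratify depends on how user tenure relates to the variant.
Nothing the variant does changes user tenure; the imbalance is an allocation artefact. With user tenure also predicting the outcome, the pooled figure is confounded, and the within-stratum comparison is the causal one.
Within each level — returning users: 46.1% vs 39.7%; new users: 14.9% vs 1.0% — Variant X is higher every time.

stratified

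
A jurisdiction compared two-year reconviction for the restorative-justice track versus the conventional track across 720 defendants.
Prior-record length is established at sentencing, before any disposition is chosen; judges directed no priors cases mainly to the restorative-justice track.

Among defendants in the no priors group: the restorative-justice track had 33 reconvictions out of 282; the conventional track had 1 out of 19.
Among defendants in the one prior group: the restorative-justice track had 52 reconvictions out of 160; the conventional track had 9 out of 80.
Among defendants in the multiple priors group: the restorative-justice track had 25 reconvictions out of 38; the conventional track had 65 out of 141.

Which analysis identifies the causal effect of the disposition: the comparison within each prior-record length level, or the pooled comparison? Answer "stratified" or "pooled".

stratified

The prior-record length-specific comparison favours the conventional track throughout, but the pooled figures favour the restorative-justice track. The question is whether to condition on prior-record length.
Nothing the disposition does changes prior-record length; the imbalance is an allocation artefact. With prior-record length also predicting the outcome, the pooled figure is confounded, and the within-stratum comparison is the causal one.
Within each level — no priors: 11.7% vs 5.3%; one prior: 32.5% vs 11.2%; multiple priors: 65.8% vs 46.1% — the conventional track is lower every time.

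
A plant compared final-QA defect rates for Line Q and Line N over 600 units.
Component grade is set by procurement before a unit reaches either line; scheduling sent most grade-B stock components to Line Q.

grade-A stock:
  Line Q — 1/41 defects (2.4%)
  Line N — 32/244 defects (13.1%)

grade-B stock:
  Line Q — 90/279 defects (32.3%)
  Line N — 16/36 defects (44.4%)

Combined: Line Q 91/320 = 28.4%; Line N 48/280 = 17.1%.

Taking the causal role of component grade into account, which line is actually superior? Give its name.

Line Q

Here component grade is a common cause — it drives both which line a case falls under and the outcome. The crude comparison mixes populations; the stratum-specific rates are the causally relevant ones.
Within each level — grade-A stock: 2.4% vs 13.1%; grade-B stock: 32.3% vs 44.4% — Line Q is lower every time.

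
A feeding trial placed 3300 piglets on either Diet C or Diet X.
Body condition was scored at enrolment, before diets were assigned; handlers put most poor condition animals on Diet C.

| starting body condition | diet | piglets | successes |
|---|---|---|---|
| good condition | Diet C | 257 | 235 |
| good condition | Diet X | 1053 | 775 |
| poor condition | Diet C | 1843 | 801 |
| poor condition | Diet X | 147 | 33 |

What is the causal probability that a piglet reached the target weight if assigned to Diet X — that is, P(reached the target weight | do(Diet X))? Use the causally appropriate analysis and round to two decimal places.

0.43

Starting body condition is set before the diet has any effect — it is not caused by the diet — and it independently drives the outcome. That makes it a confounder, so the causal comparison is within starting body condition levels.
Standardising Diet X to the population starting body condition mix: 0.397·775/1053 + 0.603·33/147 = 0.428.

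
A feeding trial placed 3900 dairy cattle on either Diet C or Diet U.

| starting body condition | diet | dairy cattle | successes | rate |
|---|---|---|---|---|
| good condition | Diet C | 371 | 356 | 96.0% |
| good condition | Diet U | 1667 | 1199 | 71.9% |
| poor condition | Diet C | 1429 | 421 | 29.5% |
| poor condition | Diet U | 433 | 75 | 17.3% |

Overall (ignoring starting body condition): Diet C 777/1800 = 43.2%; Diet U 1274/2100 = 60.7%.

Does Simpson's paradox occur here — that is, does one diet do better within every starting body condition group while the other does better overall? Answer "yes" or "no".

yes

Within each starting body condition level (good condition 96.0% vs 71.9%; poor condition 29.5% vs 17.3%), Diet C has the higher rate every time. Pooled: 43.2% vs 60.7% — Diet U has the higher rate overall. The two comparisons disagree.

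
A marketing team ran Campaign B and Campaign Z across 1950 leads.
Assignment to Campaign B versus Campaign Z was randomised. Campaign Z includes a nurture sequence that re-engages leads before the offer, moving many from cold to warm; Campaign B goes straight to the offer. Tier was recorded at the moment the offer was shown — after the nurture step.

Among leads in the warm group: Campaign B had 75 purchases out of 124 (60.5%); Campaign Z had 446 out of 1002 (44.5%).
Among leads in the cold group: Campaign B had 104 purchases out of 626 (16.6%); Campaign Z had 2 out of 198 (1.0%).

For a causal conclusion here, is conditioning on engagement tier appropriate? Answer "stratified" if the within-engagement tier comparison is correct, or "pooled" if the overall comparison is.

Stratifying would compare campaigns among leads the campaigns themselves sorted into engagement tier groups — a form of selection on an intermediate. The unconditioned pooled rates give the total causal effect.
Pooled: Campaign B 23.9% vs Campaign Z 37.3%; Campaign Z is higher overall.

pooled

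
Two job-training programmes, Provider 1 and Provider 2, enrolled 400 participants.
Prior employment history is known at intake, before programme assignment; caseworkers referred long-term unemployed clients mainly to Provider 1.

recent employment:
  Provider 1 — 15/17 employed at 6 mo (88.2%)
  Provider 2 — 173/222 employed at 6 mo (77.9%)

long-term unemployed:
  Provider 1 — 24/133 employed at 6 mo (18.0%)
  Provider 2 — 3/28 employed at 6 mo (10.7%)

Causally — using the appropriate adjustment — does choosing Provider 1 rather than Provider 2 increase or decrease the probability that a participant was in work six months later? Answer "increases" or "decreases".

The imbalance in prior employment history arose from how participants were allocated, not from anything the programme did; and prior employment history independently affects the outcome. The pooled gap is confounded — condition on prior employment history.
Within each level — recent employment: 88.2% vs 77.9%; long-term unemployed: 18.0% vs 10.7% — Provider 1 is higher every time.

increases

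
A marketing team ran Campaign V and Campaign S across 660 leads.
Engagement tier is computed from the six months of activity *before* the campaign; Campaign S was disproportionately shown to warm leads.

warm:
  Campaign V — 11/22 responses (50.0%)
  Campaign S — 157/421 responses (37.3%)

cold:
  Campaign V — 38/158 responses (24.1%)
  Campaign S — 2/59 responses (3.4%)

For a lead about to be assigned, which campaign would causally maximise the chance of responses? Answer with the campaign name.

Campaign V

Engagement tier satisfies the back-door criterion: it is not a descendant of the campaign, and it blocks the spurious path from campaign to outcome. Adjusting for it (i.e., using the within-engagement tier rates) gives the causal effect.
Within each level — warm: 50.0% vs 37.3%; cold: 24.1% vs 3.4% — Campaign V is higher every time.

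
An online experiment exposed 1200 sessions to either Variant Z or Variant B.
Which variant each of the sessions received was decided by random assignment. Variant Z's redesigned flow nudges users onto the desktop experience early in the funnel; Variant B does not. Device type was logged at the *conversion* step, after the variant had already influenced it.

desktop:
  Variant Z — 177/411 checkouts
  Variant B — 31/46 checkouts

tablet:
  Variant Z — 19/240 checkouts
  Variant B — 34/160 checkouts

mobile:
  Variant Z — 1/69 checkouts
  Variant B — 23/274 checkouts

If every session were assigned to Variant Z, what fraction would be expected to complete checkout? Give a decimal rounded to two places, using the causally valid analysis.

0.27

The stratified and pooled comparisons disagree (Variant B wins within each device type; Variant Z wins overall), so the answer turns on the causal role of device type.
Because the variant influences device type, device type is a post-treatment mediator, not a confounder. Stratifying on it would bias the estimate; the causal effect is the crude pooled difference.
So P(outcome | do(Variant Z)) is just the pooled rate for Variant Z: 197/720 = 0.274.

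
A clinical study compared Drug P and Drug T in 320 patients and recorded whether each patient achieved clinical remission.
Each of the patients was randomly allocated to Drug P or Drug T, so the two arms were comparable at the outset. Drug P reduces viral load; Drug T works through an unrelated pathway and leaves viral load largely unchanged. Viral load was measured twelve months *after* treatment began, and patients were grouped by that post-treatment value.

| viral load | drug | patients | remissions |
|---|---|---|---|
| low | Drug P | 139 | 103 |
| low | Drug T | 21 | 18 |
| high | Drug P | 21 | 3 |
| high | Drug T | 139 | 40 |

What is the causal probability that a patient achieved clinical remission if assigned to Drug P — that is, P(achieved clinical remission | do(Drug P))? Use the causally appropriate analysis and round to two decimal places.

The viral load-specific comparison favours Drug T throughout, but the pooled figures favour Drug P. The question is whether to condition on viral load.
Viral load lies on the pathway drug → viral load → outcome, so adjusting for it blocks the indirect effect. For the total causal effect of drug, use the unadjusted pooled rates.
So P(outcome | do(Drug P)) is just the pooled rate for Drug P: 106/160 = 0.662.

0.66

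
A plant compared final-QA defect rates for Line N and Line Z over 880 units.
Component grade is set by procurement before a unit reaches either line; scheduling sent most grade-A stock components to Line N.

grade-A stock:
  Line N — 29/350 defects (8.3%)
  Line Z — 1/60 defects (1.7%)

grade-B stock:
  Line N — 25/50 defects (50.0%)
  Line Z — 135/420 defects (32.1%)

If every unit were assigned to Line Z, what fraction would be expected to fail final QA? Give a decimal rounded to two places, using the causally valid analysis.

Component grade differs across lines for reasons unrelated to any effect of the line itself, and it separately predicts the outcome — a classic confounder. We must compare within component grade levels.
Standardising Line Z to the population component grade mix: 0.466·1/60 + 0.534·135/420 = 0.179.

0.18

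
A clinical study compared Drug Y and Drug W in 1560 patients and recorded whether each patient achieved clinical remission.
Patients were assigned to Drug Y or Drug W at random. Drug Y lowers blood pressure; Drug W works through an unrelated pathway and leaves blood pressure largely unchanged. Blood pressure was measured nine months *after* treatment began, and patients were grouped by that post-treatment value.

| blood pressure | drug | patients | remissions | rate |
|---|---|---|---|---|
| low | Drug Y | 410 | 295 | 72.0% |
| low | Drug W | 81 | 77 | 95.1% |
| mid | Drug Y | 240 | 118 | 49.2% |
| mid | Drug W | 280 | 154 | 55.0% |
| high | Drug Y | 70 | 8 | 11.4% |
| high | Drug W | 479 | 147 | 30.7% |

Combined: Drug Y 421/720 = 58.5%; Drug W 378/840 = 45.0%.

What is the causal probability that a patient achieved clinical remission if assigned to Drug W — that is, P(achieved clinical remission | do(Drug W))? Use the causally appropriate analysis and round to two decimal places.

Because the drug influences blood pressure, blood pressure is a post-treatment mediator, not a confounder. Stratifying on it would bias the estimate; the causal effect is the crude pooled difference.
So P(outcome | do(Drug W)) is just the pooled rate for Drug W: 378/840 = 0.450.

0.45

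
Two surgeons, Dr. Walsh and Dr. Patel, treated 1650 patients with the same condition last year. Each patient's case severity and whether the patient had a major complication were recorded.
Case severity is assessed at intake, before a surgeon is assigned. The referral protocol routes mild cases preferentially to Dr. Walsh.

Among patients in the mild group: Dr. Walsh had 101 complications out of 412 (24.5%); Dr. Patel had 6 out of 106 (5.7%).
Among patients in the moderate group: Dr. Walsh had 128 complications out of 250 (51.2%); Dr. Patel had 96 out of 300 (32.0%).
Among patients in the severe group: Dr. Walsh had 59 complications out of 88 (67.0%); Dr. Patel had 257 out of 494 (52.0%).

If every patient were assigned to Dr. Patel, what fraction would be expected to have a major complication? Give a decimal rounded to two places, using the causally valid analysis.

The stratified and pooled comparisons disagree (Dr. Patel wins within each case severity; Dr. Walsh wins overall), so the answer turns on the causal role of case severity.
Nothing the surgeon does changes case severity; the imbalance is an allocation artefact. With case severity also predicting the outcome, the pooled figure is confounded, and the within-stratum comparison is the causal one.
Standardising Dr. Patel to the population case severity mix: 0.314·6/106 + 0.333·96/300 + 0.353·257/494 = 0.308.

0.31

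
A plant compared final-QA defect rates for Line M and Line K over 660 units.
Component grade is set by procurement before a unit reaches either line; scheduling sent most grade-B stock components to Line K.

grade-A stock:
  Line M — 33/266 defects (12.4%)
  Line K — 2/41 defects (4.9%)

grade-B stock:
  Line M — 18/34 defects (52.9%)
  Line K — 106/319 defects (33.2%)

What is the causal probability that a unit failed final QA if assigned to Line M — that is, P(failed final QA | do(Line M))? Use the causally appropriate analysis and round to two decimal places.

0.34

Here component grade is a common cause — it drives both which line a case falls under and the outcome. The crude comparison mixes populations; the stratum-specific rates are the causally relevant ones.
Standardising Line M to the population component grade mix: 0.465·33/266 + 0.535·18/34 = 0.341.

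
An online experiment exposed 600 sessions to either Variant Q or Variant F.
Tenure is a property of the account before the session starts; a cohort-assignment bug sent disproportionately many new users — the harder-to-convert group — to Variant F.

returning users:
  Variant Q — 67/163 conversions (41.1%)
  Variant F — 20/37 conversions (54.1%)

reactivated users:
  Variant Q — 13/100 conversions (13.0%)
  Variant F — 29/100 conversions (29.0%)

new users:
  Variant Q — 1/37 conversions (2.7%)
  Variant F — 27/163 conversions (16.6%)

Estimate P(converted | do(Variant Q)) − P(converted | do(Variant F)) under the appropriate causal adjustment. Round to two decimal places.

-0.14

Variant F is higher inside every user tenure stratum but Variant Q is higher in aggregate. Whether to stratify depends on how user tenure relates to the variant.
Here user tenure is a common cause — it drives both which variant a case falls under and the outcome. The crude comparison mixes populations; the stratum-specific rates are the causally relevant ones.
Adjusting over the population distribution of user tenure: 0.333·(0.411−0.541) + 0.333·(0.130−0.290) + 0.333·(0.027−0.166) = -0.143.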